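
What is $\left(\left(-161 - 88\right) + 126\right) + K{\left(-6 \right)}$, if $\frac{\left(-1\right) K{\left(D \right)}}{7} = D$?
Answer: $-81$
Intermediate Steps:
$K{\left(D \right)} = - 7 D$
$\left(\left(-161 - 88\right) + 126\right) + K{\left(-6 \right)} = \left(\left(-161 - 88\right) + 126\right) - -42 = \left(-249 + 126\right) + 42 = -123 + 42 = -81$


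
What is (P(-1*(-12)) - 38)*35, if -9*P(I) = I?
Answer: -4130/3 ≈ -1376.7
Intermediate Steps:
P(I) = -I/9
(P(-1*(-12)) - 38)*35 = (-(-1)*(-12)/9 - 38)*35 = (-1/9*12 - 38)*35 = (-4/3 - 38)*35 = -118/3*35 = -4130/3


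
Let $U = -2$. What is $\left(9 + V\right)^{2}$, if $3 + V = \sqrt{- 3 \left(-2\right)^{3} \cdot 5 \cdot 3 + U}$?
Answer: $\left(6 + \sqrt{358}\right)^{2} \approx 621.05$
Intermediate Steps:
$V = -3 + \sqrt{358}$ ($V = -3 + \sqrt{- 3 \left(-2\right)^{3} \cdot 5 \cdot 3 - 2} = -3 + \sqrt{\left(-3\right) \left(-8\right) 15 - 2} = -3 + \sqrt{24 \cdot 15 - 2} = -3 + \sqrt{360 - 2} = -3 + \sqrt{358} \approx 15.921$)
$\left(9 + V\right)^{2} = \left(9 - \left(3 - \sqrt{358}\right)\right)^{2} = \left(6 + \sqrt{358}\right)^{2}$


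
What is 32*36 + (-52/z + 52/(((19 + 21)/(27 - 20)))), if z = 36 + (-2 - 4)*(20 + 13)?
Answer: 940751/810 ≈ 1161.4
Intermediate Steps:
z = -162 (z = 36 - 6*33 = 36 - 198 = -162)
32*36 + (-52/z + 52/(((19 + 21)/(27 - 20)))) = 32*36 + (-52/(-162) + 52/(((19 + 21)/(27 - 20)))) = 1152 + (-52*(-1/162) + 52/((40/7))) = 1152 + (26/81 + 52/((40*(⅐)))) = 1152 + (26/81 + 52/(40/7)) = 1152 + (26/81 + 52*(7/40)) = 1152 + (26/81 + 91/10) = 1152 + 7631/810 = 940751/810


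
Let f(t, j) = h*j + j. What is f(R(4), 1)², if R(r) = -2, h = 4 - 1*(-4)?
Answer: 81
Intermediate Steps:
h = 8 (h = 4 + 4 = 8)
f(t, j) = 9*j (f(t, j) = 8*j + j = 9*j)
f(R(4), 1)² = (9*1)² = 9² = 81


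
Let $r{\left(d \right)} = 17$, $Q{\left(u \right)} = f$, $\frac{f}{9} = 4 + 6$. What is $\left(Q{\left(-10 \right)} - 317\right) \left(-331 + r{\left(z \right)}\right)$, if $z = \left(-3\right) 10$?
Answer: $71278$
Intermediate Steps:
$z = -30$
$f = 90$ ($f = 9 \left(4 + 6\right) = 9 \cdot 10 = 90$)
$Q{\left(u \right)} = 90$
$\left(Q{\left(-10 \right)} - 317\right) \left(-331 + r{\left(z \right)}\right) = \left(90 - 317\right) \left(-331 + 17\right) = \left(-227\right) \left(-314\right) = 71278$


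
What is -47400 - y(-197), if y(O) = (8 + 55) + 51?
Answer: -47514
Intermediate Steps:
y(O) = 114 (y(O) = 63 + 51 = 114)
-47400 - y(-197) = -47400 - 1*114 = -47400 - 114 = -47514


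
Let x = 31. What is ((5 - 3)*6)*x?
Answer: 372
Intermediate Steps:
((5 - 3)*6)*x = ((5 - 3)*6)*31 = (2*6)*31 = 12*31 = 372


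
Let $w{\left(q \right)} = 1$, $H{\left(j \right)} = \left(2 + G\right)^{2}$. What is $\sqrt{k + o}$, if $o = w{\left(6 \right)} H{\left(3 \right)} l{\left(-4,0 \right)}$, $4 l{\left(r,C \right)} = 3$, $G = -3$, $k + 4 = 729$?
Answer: $\frac{\sqrt{2903}}{2} \approx 26.94$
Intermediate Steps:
$k = 725$ ($k = -4 + 729 = 725$)
$H{\left(j \right)} = 1$ ($H{\left(j \right)} = \left(2 - 3\right)^{2} = \left(-1\right)^{2} = 1$)
$l{\left(r,C \right)} = \frac{3}{4}$ ($l{\left(r,C \right)} = \frac{1}{4} \cdot 3 = \frac{3}{4}$)
$o = \frac{3}{4}$ ($o = 1 \cdot 1 \cdot \frac{3}{4} = 1 \cdot \frac{3}{4} = \frac{3}{4} \approx 0.75$)
$\sqrt{k + o} = \sqrt{725 + \frac{3}{4}} = \sqrt{\frac{2903}{4}} = \frac{\sqrt{2903}}{2}$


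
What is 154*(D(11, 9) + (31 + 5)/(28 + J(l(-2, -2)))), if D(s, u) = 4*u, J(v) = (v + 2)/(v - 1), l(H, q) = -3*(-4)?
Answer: 131868/23 ≈ 5733.4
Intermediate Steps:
l(H, q) = 12
J(v) = (2 + v)/(-1 + v)
154*(D(11, 9) + (31 + 5)/(28 + J(l(-2, -2)))) = 154*(4*9 + (31 + 5)/(28 + (2 + 12)/(-1 + 12))) = 154*(36 + 36/(28 + 14/11)) = 154*(36 + 36/(322/11)) = 154*(36 + 36*(11/322)) = 154*(36 + 198/161) = 154*(5994/161) = 131868/23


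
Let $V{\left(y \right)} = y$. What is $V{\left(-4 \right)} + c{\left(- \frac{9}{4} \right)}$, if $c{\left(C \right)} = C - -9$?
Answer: $\frac{11}{4} \approx 2.75$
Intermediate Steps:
$c{\left(C \right)} = 9 + C$ ($c{\left(C \right)} = C + 9 = 9 + C$)
$V{\left(-4 \right)} + c{\left(- \frac{9}{4} \right)} = -4 + \left(9 - \frac{9}{4}\right) = -4 + \frac{27}{4} = \frac{11}{4}$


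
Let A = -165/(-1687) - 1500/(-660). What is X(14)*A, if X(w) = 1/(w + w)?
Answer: 21995/259798 ≈ 0.084662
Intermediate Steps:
X(w) = 1/(2*w)
A = 43990/18557 (A = -165*(-1/1687) - 1500*(-1/660) = 165/1687 + 25/11 = 43990/18557 ≈ 2.3705)
X(14)*A = ((1/2)/14)*(43990/18557) = ((1/2)*(1/14))*(43990/18557) = (1/28)*(43990/18557) = 21995/259798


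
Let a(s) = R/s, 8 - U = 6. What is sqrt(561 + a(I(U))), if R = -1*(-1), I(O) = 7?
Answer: 2*sqrt(6874)/7 ≈ 23.688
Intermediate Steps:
U = 2 (U = 8 - 1*6 = 8 - 6 = 2)
R = 1
a(s) = 1/s
sqrt(561 + a(I(U))) = sqrt(561 + 1/7) = sqrt(3928/7) = 2*sqrt(6874)/7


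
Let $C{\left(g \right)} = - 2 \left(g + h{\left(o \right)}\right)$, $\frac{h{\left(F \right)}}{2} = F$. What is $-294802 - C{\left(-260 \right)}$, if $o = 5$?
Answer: $-295302$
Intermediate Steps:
$h{\left(F \right)} = 2 F$
$C{\left(g \right)} = -20 - 2 g$ ($C{\left(g \right)} = - 2 \left(g + 2 \cdot 5\right) = - 2 \left(g + 10\right) = - 2 \left(10 + g\right) = -20 - 2 g$)
$-294802 - C{\left(-260 \right)} = -294802 - \left(-20 - -520\right) = -294802 - \left(-20 + 520\right) = -294802 - 500 = -295302$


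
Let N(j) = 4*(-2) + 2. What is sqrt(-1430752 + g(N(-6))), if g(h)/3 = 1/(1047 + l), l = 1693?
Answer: I*sqrt(2685378426745)/1370 ≈ 1196.1*I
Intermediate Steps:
N(j) = -6 (N(j) = -8 + 2 = -6)
g(h) = 3/2740 (g(h) = 3/(1047 + 1693) = 3/2740)
sqrt(-1430752 + g(N(-6))) = sqrt(-1430752 + 3/2740) = sqrt(-3920260477/2740) = I*sqrt(2685378426745)/1370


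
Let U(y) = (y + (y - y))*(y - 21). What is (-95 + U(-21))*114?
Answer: 89718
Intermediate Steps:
U(y) = y*(-21 + y) (U(y) = (y + 0)*(-21 + y) = y*(-21 + y))
(-95 + U(-21))*114 = (-95 - 21*(-21 - 21))*114 = (-95 - 21*(-42))*114 = (-95 + 882)*114 = 787*114 = 89718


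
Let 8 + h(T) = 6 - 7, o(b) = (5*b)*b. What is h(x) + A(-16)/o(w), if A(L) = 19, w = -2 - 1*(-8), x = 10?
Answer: -1601/180 ≈ -8.8944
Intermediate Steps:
w = 6 (w = -2 + 8 = 6)
o(b) = 5*b**2
h(T) = -9 (h(T) = -8 + (6 - 7) = -8 - 1 = -9)
h(x) + A(-16)/o(w) = -9 + 19/((5*6**2)) = -9 + 19/((5*36)) = -9 + 19/180 = -1601/180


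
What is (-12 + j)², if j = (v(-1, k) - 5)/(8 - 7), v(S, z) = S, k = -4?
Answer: 324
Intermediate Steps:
j = -6 (j = (-1 - 5)/(8 - 7) = -6/1 = -6*1 = -6)
(-12 + j)² = (-12 - 6)² = (-18)² = 324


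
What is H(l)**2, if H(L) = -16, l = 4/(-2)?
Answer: 256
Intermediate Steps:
l = -2 (l = 4*(-1/2) = -2)
H(l)**2 = (-16)**2 = 256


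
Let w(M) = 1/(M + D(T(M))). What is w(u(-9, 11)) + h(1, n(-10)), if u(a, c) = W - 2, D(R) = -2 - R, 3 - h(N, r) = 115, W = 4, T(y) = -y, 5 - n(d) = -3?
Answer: -223/2 ≈ -111.50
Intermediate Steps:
n(d) = 8 (n(d) = 5 - 1*(-3) = 5 + 3 = 8)
h(N, r) = -112 (h(N, r) = 3 - 1*115 = 3 - 115 = -112)
u(a, c) = 2 (u(a, c) = 4 - 2 = 2)
w(M) = 1/(-2 + 2*M) (w(M) = 1/(M + (-2 - (-1)*M)) = 1/(M + (-2 + M)) = 1/(-2 + 2*M))
w(u(-9, 11)) + h(1, n(-10)) = 1/(2*(-1 + 2)) - 112 = (1/2)/1 - 112 = (1/2)*1 - 112 = 1/2 - 112 = -223/2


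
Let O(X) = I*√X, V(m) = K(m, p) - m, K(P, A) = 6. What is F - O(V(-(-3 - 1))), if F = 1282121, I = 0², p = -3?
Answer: 1282121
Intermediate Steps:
I = 0
V(m) = 6 - m
O(X) = 0 (O(X) = 0*√X = 0)
F - O(V(-(-3 - 1))) = 1282121 - 1*0 = 1282121 + 0 = 1282121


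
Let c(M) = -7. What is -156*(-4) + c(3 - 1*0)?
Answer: 617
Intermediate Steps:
-156*(-4) + c(3 - 1*0) = -156*(-4) - 7 = 624 - 7 = 617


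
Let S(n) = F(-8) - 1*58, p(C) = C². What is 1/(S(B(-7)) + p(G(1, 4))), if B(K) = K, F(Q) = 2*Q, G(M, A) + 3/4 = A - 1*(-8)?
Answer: 16/841 ≈ 0.019025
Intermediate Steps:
G(M, A) = 29/4 + A (G(M, A) = -¾ + (A - 1*(-8)) = -¾ + (A + 8) = -¾ + (8 + A) = 29/4 + A)
S(n) = -74 (S(n) = 2*(-8) - 1*58 = -16 - 58 = -74)
1/(S(B(-7)) + p(G(1, 4))) = 1/(-74 + (29/4 + 4)²) = 1/(-74 + (45/4)²) = 1/(-74 + 2025/16) = 1/(841/16) = 16/841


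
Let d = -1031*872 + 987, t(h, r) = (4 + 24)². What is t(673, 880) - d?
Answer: 898829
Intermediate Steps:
t(h, r) = 784 (t(h, r) = 28² = 784)
d = -898045 (d = -899032 + 987 = -898045)
t(673, 880) - d = 784 - 1*(-898045) = 784 + 898045 = 898829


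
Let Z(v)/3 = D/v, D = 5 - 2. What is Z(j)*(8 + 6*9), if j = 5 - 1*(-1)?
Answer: 93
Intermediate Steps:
j = 6 (j = 5 + 1 = 6)
D = 3
Z(v) = 9/v (Z(v) = 3*(3/v) = 9/v)
Z(j)*(8 + 6*9) = (9/6)*(8 + 6*9) = (9*(⅙))*(8 + 54) = (3/2)*62 = 93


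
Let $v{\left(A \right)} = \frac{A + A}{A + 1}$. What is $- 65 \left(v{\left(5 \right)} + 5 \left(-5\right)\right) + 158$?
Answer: $\frac{5024}{3} \approx 1674.7$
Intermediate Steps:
$v{\left(A \right)} = \frac{2 A}{1 + A}$
$- 65 \left(v{\left(5 \right)} + 5 \left(-5\right)\right) + 158 = - 65 \left(2 \cdot 5 \frac{1}{1 + 5} + 5 \left(-5\right)\right) + 158 = - 65 \left(2 \cdot 5 \cdot \frac{1}{6} - 25\right) + 158 = - 65 \left(\frac{5}{3} - 25\right) + 158 = \left(-65\right) \left(- \frac{70}{3}\right) + 158 = \frac{4550}{3} + 158 = \frac{5024}{3}$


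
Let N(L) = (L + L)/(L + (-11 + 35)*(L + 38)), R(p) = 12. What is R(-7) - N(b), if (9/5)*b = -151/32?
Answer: 2926882/243781 ≈ 12.006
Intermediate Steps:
b = -755/288 (b = 5*(-151/32)/9 = 5*(-151*1/32)/9 = (5/9)*(-151/32) = -755/288 ≈ -2.6215)
N(L) = 2*L/(912 + 25*L) (N(L) = (2*L)/(L + 24*(38 + L)) = (2*L)/(L + (912 + 24*L)) = (2*L)/(912 + 25*L) = 2*L/(912 + 25*L))
R(-7) - N(b) = 12 - 2*(-755)/(288*(912 + 25*(-755/288))) = 12 - 2*(-755)/(288*(912 - 18875/288)) = 12 - 2*(-755)/(288*243781/288) = 12 - 2*(-755)*288/(288*243781) = 12 - 1*(-1510/243781) = 12 + 1510/243781 = 2926882/243781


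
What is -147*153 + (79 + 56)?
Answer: -22356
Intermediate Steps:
-147*153 + (79 + 56) = -22491 + 135 = -22356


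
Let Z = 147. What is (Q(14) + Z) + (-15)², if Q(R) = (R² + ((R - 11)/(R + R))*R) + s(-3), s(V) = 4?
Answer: 1147/2 ≈ 573.50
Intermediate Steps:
Q(R) = -3/2 + R² + R/2 (Q(R) = (R² + ((R - 11)/(R + R))*R) + 4 = (R² + ((-11 + R)/((2*R)))*R) + 4 = (R² + ((-11 + R)*(1/(2*R)))*R) + 4 = (R² + ((-11 + R)/(2*R))*R) + 4 = (R² + (-11/2 + R/2)) + 4 = (-11/2 + R² + R/2) + 4 = -3/2 + R² + R/2)
(Q(14) + Z) + (-15)² = ((-3/2 + 14² + (½)*14) + 147) + (-15)² = ((-3/2 + 196 + 7) + 147) + 225 = (403/2 + 147) + 225 = 697/2 + 225 = 1147/2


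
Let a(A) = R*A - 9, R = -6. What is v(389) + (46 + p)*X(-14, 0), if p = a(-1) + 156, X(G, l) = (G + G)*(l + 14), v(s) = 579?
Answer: -77429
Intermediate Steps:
X(G, l) = 2*G*(14 + l) (X(G, l) = (2*G)*(14 + l) = 2*G*(14 + l))
a(A) = -9 - 6*A (a(A) = -6*A - 9 = -9 - 6*A)
p = 153 (p = (-9 - 6*(-1)) + 156 = (-9 + 6) + 156 = -3 + 156 = 153)
v(389) + (46 + p)*X(-14, 0) = 579 + (46 + 153)*(2*(-14)*(14 + 0)) = 579 + 199*(2*(-14)*14) = 579 + 199*(-392) = 579 - 78008 = -77429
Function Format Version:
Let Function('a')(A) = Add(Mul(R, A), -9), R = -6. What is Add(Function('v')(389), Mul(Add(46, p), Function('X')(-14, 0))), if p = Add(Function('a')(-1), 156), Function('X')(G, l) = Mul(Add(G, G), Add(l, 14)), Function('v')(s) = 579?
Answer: -77429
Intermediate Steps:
Function('X')(G, l) = Mul(2, G, Add(14, l)) (Function('X')(G, l) = Mul(Mul(2, G), Add(14, l)) = Mul(2, G, Add(14, l)))
Function('a')(A) = Add(-9, Mul(-6, A)) (Function('a')(A) = Add(Mul(-6, A), -9) = Add(-9, Mul(-6, A)))
p = 153 (p = Add(Add(-9, Mul(-6, -1)), 156) = Add(Add(-9, 6), 156) = Add(-3, 156) = 153)
Add(Function('v')(389), Mul(Add(46, p), Function('X')(-14, 0))) = Add(579, Mul(Add(46, 153), Mul(2, -14, Add(14, 0)))) = Add(579, Mul(199, Mul(2, -14, 14))) = Add(579, Mul(199, -392)) = Add(579, -78008) = -77429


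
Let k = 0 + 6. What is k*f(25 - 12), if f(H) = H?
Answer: 78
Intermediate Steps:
k = 6
k*f(25 - 12) = 6*(25 - 12) = 6*13 = 78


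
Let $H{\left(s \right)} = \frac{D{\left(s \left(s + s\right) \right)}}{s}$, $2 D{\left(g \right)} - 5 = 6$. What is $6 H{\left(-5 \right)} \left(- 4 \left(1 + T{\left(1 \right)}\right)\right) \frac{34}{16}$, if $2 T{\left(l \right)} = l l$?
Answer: $\frac{1683}{20} \approx 84.15$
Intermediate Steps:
$T{\left(l \right)} = \frac{l^{2}}{2}$ ($T{\left(l \right)} = \frac{l l}{2} = \frac{l^{2}}{2}$)
$D{\left(g \right)} = \frac{11}{2}$ ($D{\left(g \right)} = \frac{5}{2} + \frac{1}{2} \cdot 6 = \frac{5}{2} + 3 = \frac{11}{2}$)
$H{\left(s \right)} = \frac{11}{2 s}$
$6 H{\left(-5 \right)} \left(- 4 \left(1 + T{\left(1 \right)}\right)\right) \frac{34}{16} = 6 \frac{11}{2 \left(-5\right)} \left(- 4 \left(1 + \frac{1^{2}}{2}\right)\right) \frac{34}{16} = 6 \cdot \frac{11}{2} \left(- \frac{1}{5}\right) \left(- 4 \left(1 + \frac{1}{2} \cdot 1\right)\right) 34 \cdot \frac{1}{16} = 6 \left(- \frac{11}{10}\right) \left(- 4 \left(1 + \frac{1}{2}\right)\right) \frac{17}{8} = - \frac{33 \left(\left(-4\right) \frac{3}{2}\right)}{5} \cdot \frac{17}{8} = \left(- \frac{33}{5}\right) \left(-6\right) \frac{17}{8} = \frac{198}{5} \cdot \frac{17}{8} = \frac{1683}{20}$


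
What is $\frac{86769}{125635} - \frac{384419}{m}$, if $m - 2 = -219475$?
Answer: $\frac{67339933802}{27573490355} \approx 2.4422$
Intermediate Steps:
$m = -219473$ ($m = 2 - 219475 = -219473$)
$\frac{86769}{125635} - \frac{384419}{m} = \frac{86769}{125635} - \frac{384419}{-219473} = 86769 \cdot \frac{1}{125635} - - \frac{384419}{219473} = \frac{86769}{125635} + \frac{384419}{219473} = \frac{67339933802}{27573490355}$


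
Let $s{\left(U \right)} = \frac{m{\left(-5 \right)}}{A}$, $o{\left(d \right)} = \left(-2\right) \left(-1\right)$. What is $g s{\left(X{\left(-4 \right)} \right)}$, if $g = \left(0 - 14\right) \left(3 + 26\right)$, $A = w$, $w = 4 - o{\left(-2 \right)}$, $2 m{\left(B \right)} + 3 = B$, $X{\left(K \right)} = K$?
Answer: $812$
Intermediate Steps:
$o{\left(d \right)} = 2$
$m{\left(B \right)} = - \frac{3}{2} + \frac{B}{2}$
$w = 2$ ($w = 4 - 2 = 2$)
$A = 2$
$s{\left(U \right)} = -2$ ($s{\left(U \right)} = \frac{- \frac{3}{2} + \frac{1}{2} \left(-5\right)}{2} = \left(- \frac{3}{2} - \frac{5}{2}\right) \frac{1}{2} = \left(-4\right) \frac{1}{2} = -2$)
$g = -406$ ($g = \left(-14\right) 29 = -406$)
$g s{\left(X{\left(-4 \right)} \right)} = \left(-406\right) \left(-2\right) = 812$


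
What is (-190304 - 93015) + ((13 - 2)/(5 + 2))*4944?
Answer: -1928849/7 ≈ -2.7555e+5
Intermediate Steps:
(-190304 - 93015) + ((13 - 2)/(5 + 2))*4944 = -283319 + (11/7)*4944 = -283319 + 54384/7 = -1928849/7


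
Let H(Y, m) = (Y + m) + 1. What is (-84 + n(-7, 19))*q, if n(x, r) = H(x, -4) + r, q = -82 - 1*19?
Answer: 7575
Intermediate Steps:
H(Y, m) = 1 + Y + m
q = -101 (q = -82 - 19 = -101)
n(x, r) = -3 + r + x (n(x, r) = (1 + x - 4) + r = (-3 + x) + r = -3 + r + x)
(-84 + n(-7, 19))*q = (-84 + (-3 + 19 - 7))*(-101) = (-84 + 9)*(-101) = -75*(-101) = 7575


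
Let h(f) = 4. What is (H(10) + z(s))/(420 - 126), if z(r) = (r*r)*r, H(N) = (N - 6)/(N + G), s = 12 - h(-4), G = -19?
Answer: 2302/1323 ≈ 1.7400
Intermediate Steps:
s = 8 (s = 12 - 1*4 = 12 - 4 = 8)
H(N) = (-6 + N)/(-19 + N) (H(N) = (N - 6)/(N - 19) = (-6 + N)/(-19 + N))
z(r) = r³ (z(r) = r²*r = r³)
(H(10) + z(s))/(420 - 126) = ((-6 + 10)/(-19 + 10) + 8³)/(420 - 126) = (4/(-9) + 512)/294 = (-⅑*4 + 512)*(1/294) = (-4/9 + 512)*(1/294) = (4604/9)*(1/294) = 2302/1323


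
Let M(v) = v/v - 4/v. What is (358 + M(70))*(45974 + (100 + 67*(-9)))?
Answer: 571252173/35 ≈ 1.6321e+7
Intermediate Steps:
M(v) = 1 - 4/v
(358 + M(70))*(45974 + (100 + 67*(-9))) = (358 + (-4 + 70)/70)*(45974 + (100 + 67*(-9))) = (358 + (1/70)*66)*(45974 + (100 - 603)) = (358 + 33/35)*(45974 - 503) = (12563/35)*45471 = 571252173/35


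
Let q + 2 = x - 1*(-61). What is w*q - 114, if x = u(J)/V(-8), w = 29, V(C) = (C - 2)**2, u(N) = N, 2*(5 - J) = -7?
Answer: 319893/200 ≈ 1599.5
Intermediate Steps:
J = 17/2 (J = 5 - 1/2*(-7) = 5 + 7/2 = 17/2 ≈ 8.5000)
V(C) = (-2 + C)**2
x = 17/200 (x = 17/(2*((-2 - 8)**2)) = 17/(2*((-10)**2)) = (17/2)/100 = (17/2)*(1/100) = 17/200 ≈ 0.085000)
q = 11817/200 (q = -2 + (17/200 - 1*(-61)) = -2 + (17/200 + 61) = -2 + 12217/200 = 11817/200 ≈ 59.085)
w*q - 114 = 29*(11817/200) - 114 = 342693/200 - 114 = 319893/200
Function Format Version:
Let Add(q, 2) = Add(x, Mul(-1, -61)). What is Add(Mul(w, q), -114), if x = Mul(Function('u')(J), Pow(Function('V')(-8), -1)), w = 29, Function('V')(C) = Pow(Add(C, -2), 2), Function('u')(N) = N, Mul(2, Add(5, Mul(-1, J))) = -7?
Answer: Rational(319893, 200) ≈ 1599.5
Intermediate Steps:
J = Rational(17, 2) (J = Add(5, Mul(Rational(-1, 2), -7)) = Add(5, Rational(7, 2)) = Rational(17, 2) ≈ 8.5000)
Function('V')(C) = Pow(Add(-2, C), 2)
x = Rational(17, 200) (x = Mul(Rational(17, 2), Pow(Pow(Add(-2, -8), 2), -1)) = Mul(Rational(17, 2), Pow(Pow(-10, 2), -1)) = Mul(Rational(17, 2), Pow(100, -1)) = Mul(Rational(17, 2), Rational(1, 100)) = Rational(17, 200) ≈ 0.085000)
q = Rational(11817, 200) (q = Add(-2, Add(Rational(17, 200), Mul(-1, -61))) = Add(-2, Add(Rational(17, 200), 61)) = Add(-2, Rational(12217, 200)) = Rational(11817, 200) ≈ 59.085)
Add(Mul(w, q), -114) = Add(Mul(29, Rational(11817, 200)), -114) = Add(Rational(342693, 200), -114) = Rational(319893, 200)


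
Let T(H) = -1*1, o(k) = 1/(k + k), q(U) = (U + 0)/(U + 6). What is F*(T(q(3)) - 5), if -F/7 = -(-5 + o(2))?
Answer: 399/2 ≈ 199.50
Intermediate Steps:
q(U) = U/(6 + U)
o(k) = 1/(2*k)
T(H) = -1
F = -133/4 (F = -(-7)*(-5 + (½)/2) = -(-7)*(-5 + (½)*(½)) = -(-7)*(-5 + ¼) = -(-7)*(-19)/4 = -7*19/4 = -133/4 ≈ -33.250)
F*(T(q(3)) - 5) = -133*(-1 - 5)/4 = -133/4*(-6) = 399/2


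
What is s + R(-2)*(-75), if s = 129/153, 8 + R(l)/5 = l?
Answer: 191293/51 ≈ 3750.8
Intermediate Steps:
R(l) = -40 + 5*l
s = 43/51 (s = 129*(1/153) = 43/51 ≈ 0.84314)
s + R(-2)*(-75) = 43/51 + (-40 + 5*(-2))*(-75) = 43/51 + (-40 - 10)*(-75) = 43/51 - 50*(-75) = 43/51 + 3750 = 191293/51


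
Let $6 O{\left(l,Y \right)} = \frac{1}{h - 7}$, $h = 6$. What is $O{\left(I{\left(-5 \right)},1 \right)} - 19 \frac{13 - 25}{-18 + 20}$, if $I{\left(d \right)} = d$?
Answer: $\frac{683}{6} \approx 113.83$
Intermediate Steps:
$O{\left(l,Y \right)} = - \frac{1}{6}$ ($O{\left(l,Y \right)} = \frac{1}{6 \left(6 - 7\right)} = \frac{1}{6 \left(-1\right)} = \frac{1}{6} \left(-1\right) = - \frac{1}{6}$)
$O{\left(I{\left(-5 \right)},1 \right)} - 19 \frac{13 - 25}{-18 + 20} = - \frac{1}{6} - 19 \frac{13 - 25}{-18 + 20} = - \frac{1}{6} - 19 \left(- \frac{12}{2}\right) = - \frac{1}{6} - 19 \left(\left(-12\right) \frac{1}{2}\right) = - \frac{1}{6} - -114 = - \frac{1}{6} + 114 = \frac{683}{6}$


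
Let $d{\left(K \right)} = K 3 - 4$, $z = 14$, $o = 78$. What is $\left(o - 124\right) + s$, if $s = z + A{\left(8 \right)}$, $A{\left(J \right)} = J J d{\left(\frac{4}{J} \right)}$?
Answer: $-192$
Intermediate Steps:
$d{\left(K \right)} = -4 + 3 K$ ($d{\left(K \right)} = 3 K - 4 = -4 + 3 K$)
$A{\left(J \right)} = J^{2} \left(-4 + \frac{12}{J}\right)$ ($A{\left(J \right)} = J J \left(-4 + 3 \frac{4}{J}\right) = J^{2} \left(-4 + \frac{12}{J}\right)$)
$s = -146$ ($s = 14 + 4 \cdot 8 \left(3 - 8\right) = 14 + 4 \cdot 8 \left(-5\right) = 14 - 160 = -146$)
$\left(o - 124\right) + s = \left(78 - 124\right) - 146 = -46 - 146 = -192$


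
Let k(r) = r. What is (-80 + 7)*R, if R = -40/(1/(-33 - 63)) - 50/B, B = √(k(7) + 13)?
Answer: -280320 + 365*√5 ≈ -2.7950e+5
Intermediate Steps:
B = 2*√5 (B = √(7 + 13) = √20 = 2*√5 ≈ 4.4721)
R = 3840 - 5*√5 (R = -40/(1/(-33 - 63)) - 50*√5/10 = -40/(1/(-96)) - 5*√5 = -40/(-1/96) - 5*√5 = -40*(-96) - 5*√5 = 3840 - 5*√5 ≈ 3828.8)
(-80 + 7)*R = (-80 + 7)*(3840 - 5*√5) = -73*(3840 - 5*√5) = -280320 + 365*√5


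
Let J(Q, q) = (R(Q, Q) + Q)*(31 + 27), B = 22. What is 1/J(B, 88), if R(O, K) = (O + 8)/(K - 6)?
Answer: 4/5539 ≈ 0.00072215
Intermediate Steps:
R(O, K) = (8 + O)/(-6 + K)
J(Q, q) = 58*Q + 58*(8 + Q)/(-6 + Q) (J(Q, q) = ((8 + Q)/(-6 + Q) + Q)*(31 + 27) = (Q + (8 + Q)/(-6 + Q))*58 = 58*Q + 58*(8 + Q)/(-6 + Q))
1/J(B, 88) = 1/(58*(8 + 22² - 5*22)/(-6 + 22)) = 1/(58*(8 + 484 - 110)/16) = 1/(58*(1/16)*382) = 1/(5539/4) = 4/5539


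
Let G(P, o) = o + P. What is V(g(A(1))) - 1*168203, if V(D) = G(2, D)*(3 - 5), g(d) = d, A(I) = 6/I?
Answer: -168219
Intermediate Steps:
G(P, o) = P + o
V(D) = -4 - 2*D (V(D) = (2 + D)*(3 - 5) = (2 + D)*(-2) = -4 - 2*D)
V(g(A(1))) - 1*168203 = (-4 - 12/1) - 1*168203 = (-4 - 12) - 168203 = -16 - 168203 = -168219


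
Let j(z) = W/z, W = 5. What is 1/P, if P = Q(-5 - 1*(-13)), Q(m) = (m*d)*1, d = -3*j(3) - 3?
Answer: -1/64 ≈ -0.015625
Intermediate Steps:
j(z) = 5/z
d = -8 (d = -15/3 - 3 = -3*5/3 - 3 = -5 - 3 = -8)
Q(m) = -8*m (Q(m) = (m*(-8))*1 = -8*m*1 = -8*m)
P = -64 (P = -8*(-5 - 1*(-13)) = -8*(-5 + 13) = -8*8 = -64)
1/P = 1/(-64) = -1/64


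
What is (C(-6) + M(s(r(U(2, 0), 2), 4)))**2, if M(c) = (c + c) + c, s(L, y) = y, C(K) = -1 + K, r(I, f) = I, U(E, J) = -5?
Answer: 25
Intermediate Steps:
M(c) = 3*c (M(c) = 2*c + c = 3*c)
(C(-6) + M(s(r(U(2, 0), 2), 4)))**2 = ((-1 - 6) + 3*4)**2 = (-7 + 12)**2 = 5**2 = 25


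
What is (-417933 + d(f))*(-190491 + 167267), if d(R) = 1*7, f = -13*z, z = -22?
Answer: 9705913424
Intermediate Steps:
f = 286 (f = -13*(-22) = 286)
d(R) = 7
(-417933 + d(f))*(-190491 + 167267) = (-417933 + 7)*(-190491 + 167267) = -417926*(-23224) = 9705913424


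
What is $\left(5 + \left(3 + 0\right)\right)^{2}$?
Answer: $64$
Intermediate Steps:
$\left(5 + \left(3 + 0\right)\right)^{2} = \left(5 + 3\right)^{2} = 8^{2} = 64$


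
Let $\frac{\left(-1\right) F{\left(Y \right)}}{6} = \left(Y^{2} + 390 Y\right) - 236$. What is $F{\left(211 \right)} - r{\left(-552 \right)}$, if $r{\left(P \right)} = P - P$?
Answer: $-759450$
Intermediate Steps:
$r{\left(P \right)} = 0$
$F{\left(Y \right)} = 1416 - 2340 Y - 6 Y^{2}$ ($F{\left(Y \right)} = - 6 \left(\left(Y^{2} + 390 Y\right) - 236\right) = - 6 \left(-236 + Y^{2} + 390 Y\right) = 1416 - 2340 Y - 6 Y^{2}$)
$F{\left(211 \right)} - r{\left(-552 \right)} = \left(1416 - 493740 - 6 \cdot 211^{2}\right) - 0 = \left(1416 - 493740 - 267126\right) + 0 = -759450 + 0 = -759450$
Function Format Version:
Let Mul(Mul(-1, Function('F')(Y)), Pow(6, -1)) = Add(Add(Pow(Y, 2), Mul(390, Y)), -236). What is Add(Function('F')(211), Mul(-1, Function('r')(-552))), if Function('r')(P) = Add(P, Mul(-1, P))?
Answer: -759450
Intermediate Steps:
Function('r')(P) = 0
Function('F')(Y) = Add(1416, Mul(-2340, Y), Mul(-6, Pow(Y, 2))) (Function('F')(Y) = Mul(-6, Add(Add(Pow(Y, 2), Mul(390, Y)), -236)) = Mul(-6, Add(-236, Pow(Y, 2), Mul(390, Y))) = Add(1416, Mul(-2340, Y), Mul(-6, Pow(Y, 2))))
Add(Function('F')(211), Mul(-1, Function('r')(-552))) = Add(Add(1416, Mul(-2340, 211), Mul(-6, Pow(211, 2))), Mul(-1, 0)) = Add(Add(1416, -493740, Mul(-6, 44521)), 0) = Add(Add(1416, -493740, -267126), 0) = Add(-759450, 0) = -759450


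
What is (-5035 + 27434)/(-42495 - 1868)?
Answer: -22399/44363 ≈ -0.50490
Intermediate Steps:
(-5035 + 27434)/(-42495 - 1868) = 22399/(-44363) = 22399*(-1/44363) = -22399/44363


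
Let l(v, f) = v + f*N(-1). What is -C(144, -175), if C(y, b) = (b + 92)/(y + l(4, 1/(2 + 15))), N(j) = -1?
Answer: 1411/2515 ≈ 0.56103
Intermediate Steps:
l(v, f) = v - f (l(v, f) = v + f*(-1) = v - f)
C(y, b) = (92 + b)/(67/17 + y) (C(y, b) = (b + 92)/(y + (4 - 1/(2 + 15))) = (92 + b)/(y + (4 - 1/17)) = (92 + b)/(y + 67/17) = (92 + b)/(67/17 + y))
-C(144, -175) = -17*(92 - 175)/(67 + 17*144) = -17*(-83)/(67 + 2448) = -17*(-83)/2515 = -1*(-1411/2515) = 1411/2515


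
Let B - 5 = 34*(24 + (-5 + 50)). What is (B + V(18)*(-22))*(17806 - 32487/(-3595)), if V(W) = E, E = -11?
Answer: 166068832801/3595 ≈ 4.6194e+7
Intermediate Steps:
V(W) = -11
B = 2351 (B = 5 + 34*(24 + (-5 + 50)) = 5 + 34*(24 + 45) = 5 + 34*69 = 5 + 2346 = 2351)
(B + V(18)*(-22))*(17806 - 32487/(-3595)) = (2351 - 11*(-22))*(17806 - 32487/(-3595)) = (2351 + 242)*(17806 - 32487*(-1/3595)) = 2593*(17806 + 32487/3595) = 2593*(64045057/3595) = 166068832801/3595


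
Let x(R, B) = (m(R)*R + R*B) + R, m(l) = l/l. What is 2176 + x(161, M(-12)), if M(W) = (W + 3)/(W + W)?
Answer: 20467/8 ≈ 2558.4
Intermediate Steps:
M(W) = (3 + W)/(2*W) (M(W) = (3 + W)/((2*W)) = (3 + W)*(1/(2*W)) = (3 + W)/(2*W))
m(l) = 1
x(R, B) = 2*R + B*R (x(R, B) = (1*R + R*B) + R = (R + B*R) + R = 2*R + B*R)
2176 + x(161, M(-12)) = 2176 + 161*(2 + (½)*(3 - 12)/(-12)) = 2176 + 161*(2 + (½)*(-1/12)*(-9)) = 2176 + 161*(2 + 3/8) = 2176 + 161*(19/8) = 2176 + 3059/8 = 20467/8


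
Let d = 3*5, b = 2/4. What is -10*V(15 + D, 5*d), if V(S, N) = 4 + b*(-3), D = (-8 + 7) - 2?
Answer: -25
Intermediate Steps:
b = ½ (b = 2*(¼) = ½ ≈ 0.50000)
d = 15
D = -3 (D = -1 - 2 = -3)
V(S, N) = 5/2 (V(S, N) = 4 + (½)*(-3) = 4 - 3/2 = 5/2)
-10*V(15 + D, 5*d) = -10*5/2 = -25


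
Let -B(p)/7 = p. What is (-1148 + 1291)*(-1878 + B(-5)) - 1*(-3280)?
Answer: -260269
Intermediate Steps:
B(p) = -7*p
(-1148 + 1291)*(-1878 + B(-5)) - 1*(-3280) = (-1148 + 1291)*(-1878 - 7*(-5)) - 1*(-3280) = 143*(-1878 + 35) + 3280 = 143*(-1843) + 3280 = -263549 + 3280 = -260269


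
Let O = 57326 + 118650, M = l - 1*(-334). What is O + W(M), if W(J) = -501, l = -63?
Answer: 175475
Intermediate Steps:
M = 271 (M = -63 - 1*(-334) = -63 + 334 = 271)
O = 175976
O + W(M) = 175976 - 501 = 175475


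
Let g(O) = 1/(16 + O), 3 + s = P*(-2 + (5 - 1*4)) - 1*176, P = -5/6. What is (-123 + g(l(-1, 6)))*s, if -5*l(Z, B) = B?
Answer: 9724693/444 ≈ 21902.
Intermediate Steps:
P = -⅚ (P = -5*⅙ = -⅚ ≈ -0.83333)
l(Z, B) = -B/5
s = -1069/6 (s = -3 + (-5*(-2 + (5 - 1*4))/6 - 1*176) = -3 + (-5*(-2 + (5 - 4))/6 - 176) = -3 + (-5*(-2 + 1)/6 - 176) = -3 + (-⅚*(-1) - 176) = -3 + (⅚ - 176) = -3 - 1051/6 = -1069/6 ≈ -178.17)
(-123 + g(l(-1, 6)))*s = (-123 + 1/(16 - ⅕*6))*(-1069/6) = (-123 + 1/(16 - 6/5))*(-1069/6) = (-123 + 1/(74/5))*(-1069/6) = (-123 + 5/74)*(-1069/6) = -9097/74*(-1069/6) = 9724693/444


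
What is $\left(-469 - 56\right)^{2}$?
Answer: $275625$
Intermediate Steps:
$\left(-469 - 56\right)^{2} = \left(-525\right)^{2} = 275625$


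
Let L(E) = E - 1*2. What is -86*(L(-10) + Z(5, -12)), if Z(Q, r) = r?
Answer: 2064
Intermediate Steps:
L(E) = -2 + E (L(E) = E - 2 = -2 + E)
-86*(L(-10) + Z(5, -12)) = -86*((-2 - 10) - 12) = -86*(-12 - 12) = -86*(-24) = 2064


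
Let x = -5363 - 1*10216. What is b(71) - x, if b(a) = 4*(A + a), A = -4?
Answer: 15847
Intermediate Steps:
b(a) = -16 + 4*a (b(a) = 4*(-4 + a) = -16 + 4*a)
x = -15579 (x = -5363 - 10216 = -15579)
b(71) - x = (-16 + 4*71) - 1*(-15579) = (-16 + 284) + 15579 = 268 + 15579 = 15847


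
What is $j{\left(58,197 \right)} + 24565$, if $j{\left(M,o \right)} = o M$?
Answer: $35991$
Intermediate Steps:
$j{\left(M,o \right)} = M o$
$j{\left(58,197 \right)} + 24565 = 58 \cdot 197 + 24565 = 11426 + 24565 = 35991$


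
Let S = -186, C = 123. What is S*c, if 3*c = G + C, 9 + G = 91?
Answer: -12710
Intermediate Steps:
G = 82 (G = -9 + 91 = 82)
c = 205/3 (c = (82 + 123)/3 = (⅓)*205 = 205/3 ≈ 68.333)
S*c = -186*205/3 = -12710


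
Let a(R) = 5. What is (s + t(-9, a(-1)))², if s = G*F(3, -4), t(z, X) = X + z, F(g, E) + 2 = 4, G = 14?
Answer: 576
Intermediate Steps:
F(g, E) = 2 (F(g, E) = -2 + 4 = 2)
s = 28 (s = 14*2 = 28)
(s + t(-9, a(-1)))² = (28 + (5 - 9))² = (28 - 4)² = 24² = 576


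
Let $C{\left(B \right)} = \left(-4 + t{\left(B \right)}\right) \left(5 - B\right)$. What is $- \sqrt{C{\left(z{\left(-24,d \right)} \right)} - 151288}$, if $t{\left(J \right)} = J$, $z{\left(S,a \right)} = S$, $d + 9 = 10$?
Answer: $- 390 i \approx - 390.0 i$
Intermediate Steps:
$d = 1$ ($d = -9 + 10 = 1$)
$C{\left(B \right)} = \left(-4 + B\right) \left(5 - B\right)$
$- \sqrt{C{\left(z{\left(-24,d \right)} \right)} - 151288} = - \sqrt{\left(-20 - \left(-24\right)^{2} + 9 \left(-24\right)\right) - 151288} = - \sqrt{\left(-20 - 576 - 216\right) - 151288} = - \sqrt{-812 - 151288} = - \sqrt{-152100} = - 390 i$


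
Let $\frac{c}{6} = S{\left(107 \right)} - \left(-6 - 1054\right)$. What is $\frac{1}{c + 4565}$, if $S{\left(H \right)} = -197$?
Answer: $\frac{1}{9743} \approx 0.00010264$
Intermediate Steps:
$c = 5178$ ($c = 6 \left(-197 - \left(-6 - 1054\right)\right) = 6 \left(-197 - -1060\right) = 6 \left(-197 + 1060\right) = 6 \cdot 863 = 5178$)
$\frac{1}{c + 4565} = \frac{1}{5178 + 4565} = \frac{1}{9743}$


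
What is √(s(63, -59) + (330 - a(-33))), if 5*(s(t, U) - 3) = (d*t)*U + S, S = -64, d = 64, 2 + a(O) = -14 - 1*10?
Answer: I*√1180785/5 ≈ 217.33*I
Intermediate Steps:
a(O) = -26 (a(O) = -2 + (-14 - 1*10) = -2 + (-14 - 10) = -2 - 24 = -26)
s(t, U) = -49/5 + 64*U*t/5 (s(t, U) = 3 + ((64*t)*U - 64)/5 = 3 + (64*U*t - 64)/5 = 3 + (-64 + 64*U*t)/5 = 3 + (-64/5 + 64*U*t/5) = -49/5 + 64*U*t/5)
√(s(63, -59) + (330 - a(-33))) = √((-49/5 + (64/5)*(-59)*63) + (330 - 1*(-26))) = √((-49/5 - 237888/5) + (330 + 26)) = √(-237937/5 + 356) = √(-236157/5) = I*√1180785/5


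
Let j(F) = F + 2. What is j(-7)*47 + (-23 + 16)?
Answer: -242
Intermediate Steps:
j(F) = 2 + F
j(-7)*47 + (-23 + 16) = (2 - 7)*47 + (-23 + 16) = -5*47 - 7 = -235 - 7 = -242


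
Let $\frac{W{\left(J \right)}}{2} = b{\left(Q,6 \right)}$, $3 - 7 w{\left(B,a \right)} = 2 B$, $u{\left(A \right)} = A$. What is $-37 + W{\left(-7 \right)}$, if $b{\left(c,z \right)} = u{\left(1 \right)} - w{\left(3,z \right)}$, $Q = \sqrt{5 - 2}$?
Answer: $- \frac{239}{7} \approx -34.143$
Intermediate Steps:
$Q = \sqrt{3} \approx 1.732$
$w{\left(B,a \right)} = \frac{3}{7} - \frac{2 B}{7}$
$b{\left(c,z \right)} = \frac{10}{7}$ ($b{\left(c,z \right)} = 1 - \left(\frac{3}{7} - \frac{6}{7}\right) = 1 - - \frac{3}{7} = 1 + \frac{3}{7} = \frac{10}{7}$)
$W{\left(J \right)} = \frac{20}{7}$ ($W{\left(J \right)} = 2 \cdot \frac{10}{7} = \frac{20}{7}$)
$-37 + W{\left(-7 \right)} = -37 + \frac{20}{7} = - \frac{239}{7}$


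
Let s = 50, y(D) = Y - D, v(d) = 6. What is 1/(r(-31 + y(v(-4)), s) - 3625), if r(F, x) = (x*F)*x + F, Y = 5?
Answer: -1/83657 ≈ -1.1954e-5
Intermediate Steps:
y(D) = 5 - D
r(F, x) = F + F*x**2 (r(F, x) = (F*x)*x + F = F*x**2 + F = F + F*x**2)
1/(r(-31 + y(v(-4)), s) - 3625) = 1/((-31 + (5 - 1*6))*(1 + 50**2) - 3625) = 1/((-31 + (5 - 6))*(1 + 2500) - 3625) = 1/((-31 - 1)*2501 - 3625) = 1/(-32*2501 - 3625) = 1/(-80032 - 3625) = 1/(-83657) = -1/83657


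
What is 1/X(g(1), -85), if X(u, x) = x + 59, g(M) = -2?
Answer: -1/26 ≈ -0.038462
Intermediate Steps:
X(u, x) = 59 + x
1/X(g(1), -85) = 1/(59 - 85) = 1/(-26) = -1/26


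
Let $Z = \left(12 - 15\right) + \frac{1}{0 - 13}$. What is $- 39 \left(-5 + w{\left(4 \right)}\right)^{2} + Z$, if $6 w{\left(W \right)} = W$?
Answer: $- \frac{28681}{39} \approx -735.41$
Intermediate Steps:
$Z = - \frac{40}{13}$ ($Z = -3 + \frac{1}{-13} = -3 - \frac{1}{13} = - \frac{40}{13} \approx -3.0769$)
$w{\left(W \right)} = \frac{W}{6}$
$- 39 \left(-5 + w{\left(4 \right)}\right)^{2} + Z = - 39 \left(-5 + \frac{1}{6} \cdot 4\right)^{2} - \frac{40}{13} = - 39 \left(-5 + \frac{2}{3}\right)^{2} - \frac{40}{13} = - 39 \left(- \frac{13}{3}\right)^{2} - \frac{40}{13} = \left(-39\right) \frac{169}{9} - \frac{40}{13} = - \frac{2197}{3} - \frac{40}{13} = - \frac{28681}{39}$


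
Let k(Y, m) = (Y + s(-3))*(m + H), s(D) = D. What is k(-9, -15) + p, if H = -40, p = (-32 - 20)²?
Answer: 3364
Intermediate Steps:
p = 2704 (p = (-52)² = 2704)
k(Y, m) = (-40 + m)*(-3 + Y) (k(Y, m) = (Y - 3)*(m - 40) = (-3 + Y)*(-40 + m) = (-40 + m)*(-3 + Y))
k(-9, -15) + p = (120 - 40*(-9) - 3*(-15) - 9*(-15)) + 2704 = (120 + 360 + 45 + 135) + 2704 = 660 + 2704 = 3364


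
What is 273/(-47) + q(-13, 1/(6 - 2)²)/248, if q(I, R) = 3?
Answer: -67563/11656 ≈ -5.7964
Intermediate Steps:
273/(-47) + q(-13, 1/(6 - 2)²)/248 = 273/(-47) + 3/248 = 273*(-1/47) + 3*(1/248) = -273/47 + 3/248 = -67563/11656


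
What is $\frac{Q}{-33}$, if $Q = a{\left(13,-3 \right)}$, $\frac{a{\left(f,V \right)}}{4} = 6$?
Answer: $- \frac{8}{11} \approx -0.72727$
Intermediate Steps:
$a{\left(f,V \right)} = 24$ ($a{\left(f,V \right)} = 4 \cdot 6 = 24$)
$Q = 24$
$\frac{Q}{-33} = \frac{1}{-33} \cdot 24 = \left(- \frac{1}{33}\right) 24 = - \frac{8}{11}$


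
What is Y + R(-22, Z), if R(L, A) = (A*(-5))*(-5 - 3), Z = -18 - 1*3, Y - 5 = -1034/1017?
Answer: -850229/1017 ≈ -836.02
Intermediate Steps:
Y = 4051/1017 (Y = 5 - 1034/1017 = 4051/1017 ≈ 3.9833)
Z = -21 (Z = -18 - 3 = -21)
R(L, A) = 40*A (R(L, A) = -5*A*(-8) = 40*A)
Y + R(-22, Z) = 4051/1017 + 40*(-21) = 4051/1017 - 840 = -850229/1017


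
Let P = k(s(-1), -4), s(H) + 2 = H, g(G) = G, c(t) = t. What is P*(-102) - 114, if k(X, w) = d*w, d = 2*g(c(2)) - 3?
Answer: 294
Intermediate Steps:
s(H) = -2 + H
d = 1 (d = 2*2 - 3 = 4 - 3 = 1)
k(X, w) = w (k(X, w) = 1*w = w)
P = -4
P*(-102) - 114 = -4*(-102) - 114 = 408 - 114 = 294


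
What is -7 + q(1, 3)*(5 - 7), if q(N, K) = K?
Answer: -13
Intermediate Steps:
-7 + q(1, 3)*(5 - 7) = -7 + 3*(5 - 7) = -7 + 3*(-2) = -7 - 6 = -13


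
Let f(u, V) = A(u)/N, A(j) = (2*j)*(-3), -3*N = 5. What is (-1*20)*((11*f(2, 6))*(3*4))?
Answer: -19008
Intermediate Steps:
N = -5/3 (N = -⅓*5 = -5/3 ≈ -1.6667)
A(j) = -6*j
f(u, V) = 18*u/5 (f(u, V) = (-6*u)/(-5/3) = -6*u*(-⅗) = 18*u/5)
(-1*20)*((11*f(2, 6))*(3*4)) = (-1*20)*((11*((18/5)*2))*(3*4)) = -20*11*(36/5)*12 = -1584*12 = -20*4752/5 = -19008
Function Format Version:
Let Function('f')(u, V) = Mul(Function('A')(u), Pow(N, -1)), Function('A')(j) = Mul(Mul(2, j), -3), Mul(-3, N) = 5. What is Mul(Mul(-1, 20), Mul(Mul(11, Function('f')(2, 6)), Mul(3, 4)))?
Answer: -19008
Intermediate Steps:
N = Rational(-5, 3) (N = Mul(Rational(-1, 3), 5) = Rational(-5, 3) ≈ -1.6667)
Function('A')(j) = Mul(-6, j)
Function('f')(u, V) = Mul(Rational(18, 5), u) (Function('f')(u, V) = Mul(Mul(-6, u), Pow(Rational(-5, 3), -1)) = Mul(Mul(-6, u), Rational(-3, 5)) = Mul(Rational(18, 5), u))
Mul(Mul(-1, 20), Mul(Mul(11, Function('f')(2, 6)), Mul(3, 4))) = Mul(Mul(-1, 20), Mul(Mul(11, Mul(Rational(18, 5), 2)), Mul(3, 4))) = Mul(-20, Mul(Mul(11, Rational(36, 5)), 12)) = Mul(-20, Mul(Rational(396, 5), 12)) = Mul(-20, Rational(4752, 5)) = -19008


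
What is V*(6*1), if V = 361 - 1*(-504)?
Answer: 5190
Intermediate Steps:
V = 865 (V = 361 + 504 = 865)
V*(6*1) = 865*(6*1) = 865*6 = 5190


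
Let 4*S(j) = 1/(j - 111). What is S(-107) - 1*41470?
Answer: -36161841/872 ≈ -41470.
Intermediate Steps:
S(j) = 1/(4*(-111 + j)) (S(j) = 1/(4*(j - 111)) = 1/(4*(-111 + j)))
S(-107) - 1*41470 = 1/(4*(-111 - 107)) - 1*41470 = (1/4)/(-218) - 41470 = (1/4)*(-1/218) - 41470 = -1/872 - 41470 = -36161841/872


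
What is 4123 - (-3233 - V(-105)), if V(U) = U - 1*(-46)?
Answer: 7297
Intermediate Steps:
V(U) = 46 + U (V(U) = U + 46 = 46 + U)
4123 - (-3233 - V(-105)) = 4123 - (-3233 - (46 - 105)) = 4123 - (-3233 - 1*(-59)) = 4123 - (-3233 + 59) = 4123 - 1*(-3174) = 4123 + 3174 = 7297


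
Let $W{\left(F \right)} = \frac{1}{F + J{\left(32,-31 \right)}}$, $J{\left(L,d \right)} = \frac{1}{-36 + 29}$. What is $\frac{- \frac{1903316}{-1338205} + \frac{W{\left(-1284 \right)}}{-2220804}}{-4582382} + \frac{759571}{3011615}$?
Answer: $\frac{18596593006187049678578939399}{73733525067293759535928802280} \approx 0.25221$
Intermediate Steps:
$J{\left(L,d \right)} = - \frac{1}{7}$ ($J{\left(L,d \right)} = \frac{1}{-7} = - \frac{1}{7}$)
$W{\left(F \right)} = \frac{1}{- \frac{1}{7} + F}$ ($W{\left(F \right)} = \frac{1}{F - \frac{1}{7}} = \frac{1}{- \frac{1}{7} + F}$)
$\frac{- \frac{1903316}{-1338205} + \frac{W{\left(-1284 \right)}}{-2220804}}{-4582382} + \frac{759571}{3011615} = \frac{- \frac{1903316}{-1338205} + \frac{7 \frac{1}{-1 + 7 \left(-1284\right)}}{-2220804}}{-4582382} + \frac{759571}{3011615} = \left(\left(-1903316\right) \left(- \frac{1}{1338205}\right) + \frac{7}{-1 - 8988} \left(- \frac{1}{2220804}\right)\right) \left(- \frac{1}{4582382}\right) + 759571 \cdot \frac{1}{3011615} = \left(\frac{1903316}{1338205} + \frac{7}{-8989} \left(- \frac{1}{2220804}\right)\right) \left(- \frac{1}{4582382}\right) + \frac{759571}{3011615} = \left(\frac{1903316}{1338205} + 7 \left(- \frac{1}{8989}\right) \left(- \frac{1}{2220804}\right)\right) \left(- \frac{1}{4582382}\right) + \frac{759571}{3011615} = \left(\frac{1903316}{1338205} - - \frac{7}{19962807156}\right) \left(- \frac{1}{4582382}\right) + \frac{759571}{3011615} = \left(\frac{1903316}{1338205} + \frac{7}{19962807156}\right) \left(- \frac{1}{4582382}\right) + \frac{759571}{3011615} = \frac{37995530274296731}{26714328350194980} \left(- \frac{1}{4582382}\right) + \frac{759571}{3011615} = - \frac{37995530274296731}{122415257374023172842360} + \frac{759571}{3011615} = \frac{18596593006187049678578939399}{73733525067293759535928802280}$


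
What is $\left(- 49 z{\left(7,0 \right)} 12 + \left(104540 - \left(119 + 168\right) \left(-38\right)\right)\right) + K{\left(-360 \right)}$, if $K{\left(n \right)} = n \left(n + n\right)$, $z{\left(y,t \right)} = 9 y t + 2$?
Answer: $373470$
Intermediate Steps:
$z{\left(y,t \right)} = 2 + 9 t y$ ($z{\left(y,t \right)} = 9 t y + 2 = 2 + 9 t y$)
$K{\left(n \right)} = 2 n^{2}$ ($K{\left(n \right)} = n 2 n = 2 n^{2}$)
$\left(- 49 z{\left(7,0 \right)} 12 + \left(104540 - \left(119 + 168\right) \left(-38\right)\right)\right) + K{\left(-360 \right)} = \left(- 49 \left(2 + 9 \cdot 0 \cdot 7\right) 12 + \left(104540 - \left(119 + 168\right) \left(-38\right)\right)\right) + 2 \left(-360\right)^{2} = \left(- 49 \left(2 + 0\right) 12 + \left(104540 - 287 \left(-38\right)\right)\right) + 2 \cdot 129600 = \left(\left(-49\right) 2 \cdot 12 + \left(104540 - -10906\right)\right) + 259200 = \left(\left(-98\right) 12 + \left(104540 + 10906\right)\right) + 259200 = \left(-1176 + 115446\right) + 259200 = 114270 + 259200 = 373470$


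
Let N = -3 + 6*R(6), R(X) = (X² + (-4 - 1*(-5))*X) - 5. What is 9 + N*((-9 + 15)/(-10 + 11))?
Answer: 1323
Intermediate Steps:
R(X) = -5 + X + X² (R(X) = (X² + (-4 + 5)*X) - 5 = (X² + 1*X) - 5 = (X² + X) - 5 = (X + X²) - 5 = -5 + X + X²)
N = 219 (N = -3 + 6*(-5 + 6 + 6²) = -3 + 6*(-5 + 6 + 36) = -3 + 6*37 = -3 + 222 = 219)
9 + N*((-9 + 15)/(-10 + 11)) = 9 + 219*((-9 + 15)/(-10 + 11)) = 9 + 219*(6/1) = 9 + 219*(6*1) = 9 + 219*6 = 9 + 1314 = 1323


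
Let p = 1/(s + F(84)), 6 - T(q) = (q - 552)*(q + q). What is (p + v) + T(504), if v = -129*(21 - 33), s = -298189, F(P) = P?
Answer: 14886767489/298105 ≈ 49938.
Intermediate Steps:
T(q) = 6 - 2*q*(-552 + q) (T(q) = 6 - (q - 552)*(q + q) = 6 - (-552 + q)*2*q = 6 - 2*q*(-552 + q))
v = 1548 (v = -129*(-12) = 1548)
p = -1/298105 (p = 1/(-298189 + 84) = 1/(-298105) = -1/298105 ≈ -3.3545e-6)
(p + v) + T(504) = (-1/298105 + 1548) + (6 - 2*504² + 1104*504) = 461466539/298105 + (6 - 2*254016 + 556416) = 461466539/298105 + (6 - 508032 + 556416) = 461466539/298105 + 48390 = 14886767489/298105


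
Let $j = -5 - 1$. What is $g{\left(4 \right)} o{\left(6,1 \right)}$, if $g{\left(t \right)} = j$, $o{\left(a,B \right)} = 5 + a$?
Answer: $-66$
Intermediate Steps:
$j = -6$ ($j = -5 - 1 = -6$)
$g{\left(t \right)} = -6$
$g{\left(4 \right)} o{\left(6,1 \right)} = - 6 \left(5 + 6\right) = \left(-6\right) 11 = -66$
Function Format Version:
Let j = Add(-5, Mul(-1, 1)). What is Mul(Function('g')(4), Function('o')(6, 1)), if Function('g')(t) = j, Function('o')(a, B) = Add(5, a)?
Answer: -66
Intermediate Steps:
j = -6 (j = Add(-5, -1) = -6)
Function('g')(t) = -6
Mul(Function('g')(4), Function('o')(6, 1)) = Mul(-6, Add(5, 6)) = Mul(-6, 11) = -66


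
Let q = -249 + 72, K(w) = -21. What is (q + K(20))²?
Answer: 39204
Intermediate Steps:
q = -177
(q + K(20))² = (-177 - 21)² = (-198)² = 39204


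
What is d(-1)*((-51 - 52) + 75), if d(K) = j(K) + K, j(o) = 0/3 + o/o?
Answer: 0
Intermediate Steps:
j(o) = 1 (j(o) = 0*(⅓) + 1 = 0 + 1 = 1)
d(K) = 1 + K
d(-1)*((-51 - 52) + 75) = (1 - 1)*((-51 - 52) + 75) = 0*(-103 + 75) = 0*(-28) = 0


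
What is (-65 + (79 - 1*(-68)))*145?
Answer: 11890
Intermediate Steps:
(-65 + (79 - 1*(-68)))*145 = (-65 + (79 + 68))*145 = (-65 + 147)*145 = 82*145 = 11890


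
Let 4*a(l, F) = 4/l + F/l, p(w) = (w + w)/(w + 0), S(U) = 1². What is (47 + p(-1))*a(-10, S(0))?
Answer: -49/8 ≈ -6.1250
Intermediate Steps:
S(U) = 1
p(w) = 2 (p(w) = (2*w)/w = 2)
a(l, F) = 1/l + F/(4*l) (a(l, F) = (4/l + F/l)/4 = 1/l + F/(4*l))
(47 + p(-1))*a(-10, S(0)) = (47 + 2)*((¼)*(4 + 1)/(-10)) = 49*((¼)*(-⅒)*5) = 49*(-⅛) = -49/8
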